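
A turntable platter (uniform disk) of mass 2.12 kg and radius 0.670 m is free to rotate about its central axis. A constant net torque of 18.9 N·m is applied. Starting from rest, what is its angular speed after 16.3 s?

ω ≈ 647 rad/s

I = ½MR² = (1/2)(2.12)(0.670)² = 0.4758 kg·m².
α = τ/I = 18.9/0.4758 = 39.72 rad/s².
ω = ω₀ + αt = 0 + (39.72)(16.3) = 647.4 rad/s.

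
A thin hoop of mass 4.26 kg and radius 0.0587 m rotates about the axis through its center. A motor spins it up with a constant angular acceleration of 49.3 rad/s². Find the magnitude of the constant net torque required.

τ ≈ 0.724 N·m

I = MR² = (4.26)(0.0587)² = 0.01468 kg·m².
τ = Iα = (0.01468)(49.30) = 0.7237 N·m.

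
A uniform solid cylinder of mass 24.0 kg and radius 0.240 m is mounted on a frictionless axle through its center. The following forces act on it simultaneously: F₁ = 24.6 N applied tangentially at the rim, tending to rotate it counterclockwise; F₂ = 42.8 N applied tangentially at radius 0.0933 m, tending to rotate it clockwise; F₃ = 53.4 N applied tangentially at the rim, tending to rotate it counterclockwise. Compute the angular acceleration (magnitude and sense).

I = ½MR² = (1/2)(24.0)(0.240)² = 0.6912 kg·m².
Taking counterclockwise as positive: τ₁ = +(24.6)(0.240) = +5.904 N·m; τ₂ = −(42.8)(0.0933) = −3.993 N·m; τ₃ = +(53.4)(0.240) = +12.82 N·m.
Net torque τ = 14.73 N·m.
α = τ/I = 14.73/0.6912 = 21.31 rad/s².

α ≈ 21.3 rad/s², counterclockwise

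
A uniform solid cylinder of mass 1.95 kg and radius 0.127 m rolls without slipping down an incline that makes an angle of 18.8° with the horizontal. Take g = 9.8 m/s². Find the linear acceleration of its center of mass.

a ≈ 2.11 m/s²

Translation along the incline: Mg sinθ − f = Ma.
Rotation about the center: fR = Iα with I = ½MR². No-slip gives a = αR, so f = (I/R²)a = (1/2)M a.
Substituting: Mg sinθ = (1 + 0.5000)Ma, so a = g sinθ/(1 + 0.5000) = (9.8) sin 18.8° / 1.500 = 2.105 m/s².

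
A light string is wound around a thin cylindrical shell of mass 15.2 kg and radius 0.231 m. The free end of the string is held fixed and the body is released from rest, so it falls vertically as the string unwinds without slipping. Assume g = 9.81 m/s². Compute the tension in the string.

T ≈ 74.6 N

Translation: Mg − T = Ma. Rotation about the center: TR = Iα with I = MR².
With a = αR: T = (I/R²)a = M a, so Mg = (1 + 1.000)Ma.
a = g/(1 + 1.000) = 9.81/2.000 = 4.905 m/s².
T = 1.000·M·a = (1.000)(15.2)(4.905) = 74.56 N.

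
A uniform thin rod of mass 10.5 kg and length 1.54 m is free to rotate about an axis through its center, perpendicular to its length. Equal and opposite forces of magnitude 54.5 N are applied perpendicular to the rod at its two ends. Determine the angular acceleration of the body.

α ≈ 40.4 rad/s²

I = (1/12)ML² = (1/12)(10.5)(1.54)² = 2.075 kg·m².
The couple gives τ = F·(L/2) + F·(L/2) = F L = (54.5)(1.54) = 83.93 N·m.
From τ = Iα: α = 83.93/2.075 = 40.45 rad/s².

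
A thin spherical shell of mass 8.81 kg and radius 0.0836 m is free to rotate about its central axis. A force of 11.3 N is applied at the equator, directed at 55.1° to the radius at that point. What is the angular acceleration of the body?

α ≈ 18.9 rad/s²

I = (2/3)MR² = (2/3)(8.81)(0.0836)² = 0.04105 kg·m².
Only the tangential component produces torque: τ = F R sinθ = (11.3)(0.0836) sin 55.1° = 0.7748 N·m.
Newton's second law for rotation, τ = Iα, gives α = τ/I = 0.7748/0.04105 = 18.87 rad/s².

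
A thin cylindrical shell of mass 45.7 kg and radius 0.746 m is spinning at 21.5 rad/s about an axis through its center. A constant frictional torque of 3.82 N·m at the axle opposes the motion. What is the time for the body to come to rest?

I = MR² = (45.7)(0.746)² = 25.43 kg·m².
The net torque has magnitude 3.82 N·m, opposing ω.
|α| = τ/I = 3.820/25.43 = 0.1502 rad/s² (deceleration).
0 = ω₀ − |α|t ⇒ t = ω₀/|α| = 21.5/0.1502 = 143.1 s.

t ≈ 143 s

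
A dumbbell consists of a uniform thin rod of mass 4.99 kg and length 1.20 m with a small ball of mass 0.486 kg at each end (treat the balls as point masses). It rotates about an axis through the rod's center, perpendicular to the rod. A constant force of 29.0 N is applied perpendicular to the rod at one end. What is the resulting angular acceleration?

I_rod = (1/12)ML² = (1/12)(4.99)(1.20)² = 0.5988 kg·m².
I_balls = 2·m·(L/2)² = 2(0.486)(0.6000)² = 0.3499 kg·m².
Total I = 0.9487 kg·m².
τ = F·(L/2) = (29.0)(0.600) = 17.40 N·m.
α = τ/I = 17.40/0.9487 = 18.34 rad/s².

α ≈ 18.3 rad/s²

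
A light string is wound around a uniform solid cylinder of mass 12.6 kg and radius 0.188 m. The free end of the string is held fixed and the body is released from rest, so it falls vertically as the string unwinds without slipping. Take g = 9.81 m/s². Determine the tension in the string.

Translation: Mg − T = Ma. Rotation about the center: TR = Iα with I = ½MR².
With a = αR: T = (I/R²)a = (1/2)M a, so Mg = (1 + 0.5000)Ma.
a = g/(1 + 0.5000) = 9.81/1.500 = 6.540 m/s².
T = 0.5000·M·a = (0.5000)(12.6)(6.540) = 41.20 N.

T ≈ 41.2 N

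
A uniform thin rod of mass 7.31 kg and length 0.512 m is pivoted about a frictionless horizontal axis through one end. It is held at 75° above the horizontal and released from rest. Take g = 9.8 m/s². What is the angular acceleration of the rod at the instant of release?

α ≈ 7.43 rad/s²

About the pivot, I = (1/3)ML² = (1/3)(7.31)(0.512)² = 0.6388 kg·m².
The weight acts at the center, a distance L/2 = 0.2560 m from the pivot; τ = Mg(L/2) cos 75° = 4.747 N·m.
α = τ/I = 4.747/0.6388 = 7.431 rad/s².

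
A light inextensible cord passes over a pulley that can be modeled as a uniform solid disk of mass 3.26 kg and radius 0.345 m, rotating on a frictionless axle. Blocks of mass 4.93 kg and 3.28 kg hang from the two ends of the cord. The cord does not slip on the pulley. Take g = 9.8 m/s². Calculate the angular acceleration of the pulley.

I = ½MR² = (1/2)(3.26)(0.345)² = 0.1940 kg·m².
Heavier block: m₁g − T₁ = m₁a. Lighter block: T₂ − m₂g = m₂a.
Pulley: (T₁ − T₂)R = Iα = I(a/R), so T₁ − T₂ = (I/R²)a = (1/2)M_p a = 1.630·a.
Adding the three: (m₁ − m₂)g = (m₁ + m₂ + 1.630)a, so a = (4.93 − 3.28)(9.8)/(4.93 + 3.28 + 1.630) = 1.643 m/s².
α = a/R = 1.643/0.345 = 4.763 rad/s².

α ≈ 4.76 rad/s²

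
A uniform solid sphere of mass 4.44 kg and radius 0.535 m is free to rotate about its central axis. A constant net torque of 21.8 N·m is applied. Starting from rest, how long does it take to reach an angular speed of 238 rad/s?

t ≈ 5.55 s

I = (2/5)MR² = (2/5)(4.44)(0.535)² = 0.5083 kg·m².
α = τ/I = 21.8/0.5083 = 42.89 rad/s².
ω = αt ⇒ t = ω/α = 238/42.89 = 5.550 s.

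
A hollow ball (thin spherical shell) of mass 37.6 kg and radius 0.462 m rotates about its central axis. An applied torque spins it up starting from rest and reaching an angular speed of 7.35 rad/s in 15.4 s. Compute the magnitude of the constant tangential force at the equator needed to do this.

F ≈ 5.53 N

I = (2/3)MR² = (2/3)(37.6)(0.462)² = 5.350 kg·m².
α = Δω/Δt = (7.35 − 0)/15.4 = 0.4773 rad/s².
The required torque is τ = Iα = (5.350)(0.4773) = 2.554 N·m.
A tangential force at the equator gives τ = FR, so F = τ/R = 2.554/0.462 = 5.527 N.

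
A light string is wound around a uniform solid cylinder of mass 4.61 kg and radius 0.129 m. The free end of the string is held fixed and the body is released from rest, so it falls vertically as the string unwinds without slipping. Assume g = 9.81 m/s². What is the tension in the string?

Translation: Mg − T = Ma. Rotation about the center: TR = Iα with I = ½MR².
With a = αR: T = (I/R²)a = (1/2)M a, so Mg = (1 + 0.5000)Ma.
a = g/(1 + 0.5000) = 9.81/1.500 = 6.540 m/s².
T = 0.5000·M·a = (0.5000)(4.61)(6.540) = 15.07 N.

T ≈ 15.1 N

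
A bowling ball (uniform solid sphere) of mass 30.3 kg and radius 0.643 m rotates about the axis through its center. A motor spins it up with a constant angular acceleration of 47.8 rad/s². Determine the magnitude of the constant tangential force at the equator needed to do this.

F ≈ 373 N

I = (2/5)MR² = (2/5)(30.3)(0.643)² = 5.011 kg·m².
The required torque is τ = Iα = (5.011)(47.80) = 239.5 N·m.
A tangential force at the equator gives τ = FR, so F = τ/R = 239.5/0.643 = 372.5 N.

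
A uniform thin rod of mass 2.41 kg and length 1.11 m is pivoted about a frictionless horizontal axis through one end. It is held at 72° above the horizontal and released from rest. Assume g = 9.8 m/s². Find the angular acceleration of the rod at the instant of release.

About the pivot, I = (1/3)ML² = (1/3)(2.41)(1.11)² = 0.9898 kg·m².
The weight acts at the center, a distance L/2 = 0.5550 m from the pivot; τ = Mg(L/2) cos 72° = 4.051 N·m.
α = τ/I = 4.051/0.9898 = 4.092 rad/s².

α ≈ 4.09 rad/s²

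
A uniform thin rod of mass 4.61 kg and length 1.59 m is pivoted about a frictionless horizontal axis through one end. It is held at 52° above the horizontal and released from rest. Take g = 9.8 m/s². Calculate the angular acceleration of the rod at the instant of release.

About the pivot, I = (1/3)ML² = (1/3)(4.61)(1.59)² = 3.885 kg·m².
The weight acts at the center, a distance L/2 = 0.7950 m from the pivot; τ = Mg(L/2) cos 52° = 22.11 N·m.
α = τ/I = 22.11/3.885 = 5.692 rad/s².
(Equivalently α = (3g/(2L)) cos 52° = 5.692 rad/s².)

α ≈ 5.69 rad/s²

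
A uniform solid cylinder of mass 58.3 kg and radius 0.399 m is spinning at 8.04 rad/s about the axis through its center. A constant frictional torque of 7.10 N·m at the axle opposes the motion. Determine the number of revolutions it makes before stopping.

I = ½MR² = (1/2)(58.3)(0.399)² = 4.641 kg·m².
The net torque has magnitude 7.10 N·m, opposing ω.
|α| = τ/I = 7.100/4.641 = 1.530 rad/s² (deceleration).
ω² = ω₀² − 2|α|θ with ω = 0 ⇒ θ = ω₀²/(2|α|) = 21.13 rad = 3.362 rev.

≈ 3.36 revolutions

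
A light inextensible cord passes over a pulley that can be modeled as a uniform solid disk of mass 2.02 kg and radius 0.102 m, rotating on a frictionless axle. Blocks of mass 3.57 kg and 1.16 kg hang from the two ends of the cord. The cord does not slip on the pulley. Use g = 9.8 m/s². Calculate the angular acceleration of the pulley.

I = ½MR² = (1/2)(2.02)(0.102)² = 0.01051 kg·m².
Heavier block: m₁g − T₁ = m₁a. Lighter block: T₂ − m₂g = m₂a.
Pulley: (T₁ − T₂)R = Iα = I(a/R), so T₁ − T₂ = (I/R²)a = (1/2)M_p a = 1.010·a.
Adding the three: (m₁ − m₂)g = (m₁ + m₂ + 1.010)a, so a = (3.57 − 1.16)(9.8)/(3.57 + 1.16 + 1.010) = 4.115 m/s².
α = a/R = 4.115/0.102 = 40.34 rad/s².

α ≈ 40.3 rad/s²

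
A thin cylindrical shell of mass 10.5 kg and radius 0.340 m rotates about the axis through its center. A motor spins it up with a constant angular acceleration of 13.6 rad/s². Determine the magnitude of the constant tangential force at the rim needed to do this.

F ≈ 48.6 N

I = MR² = (10.5)(0.340)² = 1.214 kg·m².
The required torque is τ = Iα = (1.214)(13.60) = 16.51 N·m.
A tangential force at the rim gives τ = FR, so F = τ/R = 16.51/0.340 = 48.55 N.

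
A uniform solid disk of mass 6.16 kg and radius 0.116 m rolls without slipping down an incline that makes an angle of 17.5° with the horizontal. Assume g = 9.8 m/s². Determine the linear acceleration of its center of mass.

a ≈ 1.96 m/s²

Translation along the incline: Mg sinθ − f = Ma.
Rotation about the center: fR = Iα with I = ½MR². No-slip gives a = αR, so f = (I/R²)a = (1/2)M a.
Substituting: Mg sinθ = (1 + 0.5000)Ma, so a = g sinθ/(1 + 0.5000) = (9.8) sin 17.5° / 1.500 = 1.965 m/s².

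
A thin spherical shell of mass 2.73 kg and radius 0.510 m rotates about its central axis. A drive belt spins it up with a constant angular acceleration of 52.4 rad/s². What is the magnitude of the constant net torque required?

I = (2/3)MR² = (2/3)(2.73)(0.510)² = 0.4734 kg·m².
τ = Iα = (0.4734)(52.40) = 24.81 N·m.

τ ≈ 24.8 N·m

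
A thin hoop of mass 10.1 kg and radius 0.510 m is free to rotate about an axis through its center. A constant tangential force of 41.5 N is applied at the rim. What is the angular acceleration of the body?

α ≈ 8.06 rad/s²

I = MR² = (10.1)(0.510)² = 2.627 kg·m².
τ = F R = (41.5)(0.510) = 21.16 N·m.
Newton's second law for rotation, τ = Iα, gives α = τ/I = 21.16/2.627 = 8.057 rad/s².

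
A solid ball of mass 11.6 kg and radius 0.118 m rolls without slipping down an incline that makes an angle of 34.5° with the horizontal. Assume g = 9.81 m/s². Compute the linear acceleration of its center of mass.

Translation along the incline: Mg sinθ − f = Ma.
Rotation about the center: fR = Iα with I = (2/5)MR². No-slip gives a = αR, so f = (I/R²)a = (2/5)M a.
Substituting: Mg sinθ = (1 + 0.4000)Ma, so a = g sinθ/(1 + 0.4000) = (9.81) sin 34.5° / 1.400 = 3.969 m/s².

a ≈ 3.97 m/s²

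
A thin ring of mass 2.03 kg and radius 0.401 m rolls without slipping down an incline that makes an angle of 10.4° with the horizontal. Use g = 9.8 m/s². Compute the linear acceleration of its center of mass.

Translation along the incline: Mg sinθ − f = Ma.
Rotation about the center: fR = Iα with I = MR². No-slip gives a = αR, so f = (I/R²)a = M a.
Substituting: Mg sinθ = (1 + 1.000)Ma, so a = g sinθ/(1 + 1.000) = (9.8) sin 10.4° / 2.000 = 0.8845 m/s².

a ≈ 0.885 m/s²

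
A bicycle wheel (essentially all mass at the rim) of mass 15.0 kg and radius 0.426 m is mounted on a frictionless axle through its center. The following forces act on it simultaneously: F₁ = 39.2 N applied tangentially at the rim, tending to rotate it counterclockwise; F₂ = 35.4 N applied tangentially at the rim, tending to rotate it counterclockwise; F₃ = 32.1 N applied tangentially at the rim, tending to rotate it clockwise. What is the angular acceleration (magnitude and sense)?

I = MR² = (15.0)(0.426)² = 2.722 kg·m².
Taking counterclockwise as positive: τ₁ = +(39.2)(0.426) = +16.70 N·m; τ₂ = +(35.4)(0.426) = +15.08 N·m; τ₃ = −(32.1)(0.426) = −13.67 N·m.
Net torque τ = 18.11 N·m.
α = τ/I = 18.11/2.722 = 6.651 rad/s².

α ≈ 6.65 rad/s², counterclockwise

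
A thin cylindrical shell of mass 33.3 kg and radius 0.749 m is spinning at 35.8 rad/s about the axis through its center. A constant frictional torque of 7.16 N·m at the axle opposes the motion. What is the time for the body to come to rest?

I = MR² = (33.3)(0.749)² = 18.68 kg·m².
The net torque has magnitude 7.16 N·m, opposing ω.
|α| = τ/I = 7.160/18.68 = 0.3833 rad/s² (deceleration).
0 = ω₀ − |α|t ⇒ t = ω₀/|α| = 35.8/0.3833 = 93.41 s.

t ≈ 93.4 s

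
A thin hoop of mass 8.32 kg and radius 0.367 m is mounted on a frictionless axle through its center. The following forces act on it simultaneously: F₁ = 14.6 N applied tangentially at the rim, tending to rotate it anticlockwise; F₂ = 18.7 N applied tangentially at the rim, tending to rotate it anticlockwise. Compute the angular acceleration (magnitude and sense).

I = MR² = (8.32)(0.367)² = 1.121 kg·m².
Taking anticlockwise as positive: τ₁ = +(14.6)(0.367) = +5.358 N·m; τ₂ = +(18.7)(0.367) = +6.863 N·m.
Net torque τ = 12.22 N·m.
α = τ/I = 12.22/1.121 = 10.91 rad/s².

α ≈ 10.9 rad/s², anticlockwise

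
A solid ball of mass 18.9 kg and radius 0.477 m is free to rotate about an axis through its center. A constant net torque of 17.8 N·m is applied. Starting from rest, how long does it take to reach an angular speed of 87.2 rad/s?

I = (2/5)MR² = (2/5)(18.9)(0.477)² = 1.720 kg·m².
α = τ/I = 17.8/1.720 = 10.35 rad/s².
ω = αt ⇒ t = ω/α = 87.2/10.35 = 8.427 s.

t ≈ 8.43 s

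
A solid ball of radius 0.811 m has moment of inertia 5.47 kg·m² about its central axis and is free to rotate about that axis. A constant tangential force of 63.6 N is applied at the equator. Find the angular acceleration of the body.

τ = F R = (63.6)(0.811) = 51.58 N·m.
Newton's second law for rotation, τ = Iα, gives α = τ/I = 51.58/5.470 = 9.430 rad/s².

α ≈ 9.43 rad/s²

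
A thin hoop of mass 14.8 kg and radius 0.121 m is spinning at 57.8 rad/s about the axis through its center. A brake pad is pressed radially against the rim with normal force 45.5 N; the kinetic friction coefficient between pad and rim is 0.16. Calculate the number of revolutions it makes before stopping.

≈ 65.4 revolutions

I = MR² = (14.8)(0.121)² = 0.2167 kg·m².
Friction force f = μN = (0.16)(45.5) = 7.280 N at the rim; torque magnitude τ = fR = 0.8809 N·m, opposing ω.
|α| = τ/I = 0.8809/0.2167 = 4.065 rad/s² (deceleration).
ω² = ω₀² − 2|α|θ with ω = 0 ⇒ θ = ω₀²/(2|α|) = 410.9 rad = 65.40 rev.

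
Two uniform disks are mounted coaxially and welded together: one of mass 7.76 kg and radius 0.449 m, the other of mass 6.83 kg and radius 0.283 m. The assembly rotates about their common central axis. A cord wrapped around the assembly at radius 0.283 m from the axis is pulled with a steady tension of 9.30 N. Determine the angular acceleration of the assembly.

α ≈ 2.49 rad/s²

I = ½M₁R₁² + ½M₂R₂² = ½(7.76)(0.449)² + ½(6.83)(0.283)² = 1.056 kg·m².
τ = F r = (9.30)(0.283) = 2.632 N·m.
α = τ/I = 2.632/1.056 = 2.493 rad/s².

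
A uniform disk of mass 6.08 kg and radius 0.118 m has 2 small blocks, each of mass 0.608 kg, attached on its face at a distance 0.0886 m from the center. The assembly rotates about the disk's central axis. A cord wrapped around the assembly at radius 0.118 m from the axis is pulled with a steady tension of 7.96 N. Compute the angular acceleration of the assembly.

α ≈ 18.1 rad/s²

I_disk = ½MR² = ½(6.08)(0.118)² = 0.04233 kg·m².
I_blocks = 2·m·r² = 2(0.608)(0.0886)² = 0.009546 kg·m².
Total I = 0.05187 kg·m².
τ = F r = (7.96)(0.118) = 0.9393 N·m.
α = τ/I = 0.9393/0.05187 = 18.11 rad/s².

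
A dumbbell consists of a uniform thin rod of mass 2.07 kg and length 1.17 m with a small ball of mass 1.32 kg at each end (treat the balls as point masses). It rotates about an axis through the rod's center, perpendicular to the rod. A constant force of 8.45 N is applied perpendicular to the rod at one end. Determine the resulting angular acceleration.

I_rod = (1/12)ML² = (1/12)(2.07)(1.17)² = 0.2361 kg·m².
I_balls = 2·m·(L/2)² = 2(1.32)(0.5850)² = 0.9035 kg·m².
Total I = 1.140 kg·m².
τ = F·(L/2) = (8.45)(0.585) = 4.943 N·m.
α = τ/I = 4.943/1.140 = 4.338 rad/s².

α ≈ 4.34 rad/s²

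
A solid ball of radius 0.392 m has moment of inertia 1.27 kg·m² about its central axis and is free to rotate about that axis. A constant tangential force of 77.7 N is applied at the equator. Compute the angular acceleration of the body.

α ≈ 24.0 rad/s²

τ = F R = (77.7)(0.392) = 30.46 N·m.
From τ = Iα: α = 30.46/1.270 = 23.98 rad/s².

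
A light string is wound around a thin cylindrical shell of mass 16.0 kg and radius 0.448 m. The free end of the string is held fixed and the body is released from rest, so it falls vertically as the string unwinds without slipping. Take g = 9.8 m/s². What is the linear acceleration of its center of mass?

Translation: Mg − T = Ma. Rotation about the center: TR = Iα with I = MR².
With a = αR: T = (I/R²)a = M a, so Mg = (1 + 1.000)Ma.
a = g/(1 + 1.000) = 9.8/2.000 = 4.900 m/s².

a ≈ 4.90 m/s²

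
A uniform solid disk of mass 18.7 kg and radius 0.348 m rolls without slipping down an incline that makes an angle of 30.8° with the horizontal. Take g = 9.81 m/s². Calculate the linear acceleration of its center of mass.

Translation along the incline: Mg sinθ − f = Ma.
Rotation about the center: fR = Iα with I = ½MR². No-slip gives a = αR, so f = (I/R²)a = (1/2)M a.
Substituting: Mg sinθ = (1 + 0.5000)Ma, so a = g sinθ/(1 + 0.5000) = (9.81) sin 30.8° / 1.500 = 3.349 m/s².

a ≈ 3.35 m/s²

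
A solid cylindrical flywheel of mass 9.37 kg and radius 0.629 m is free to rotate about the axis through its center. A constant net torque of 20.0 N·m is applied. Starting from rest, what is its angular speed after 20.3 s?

I = ½MR² = (1/2)(9.37)(0.629)² = 1.854 kg·m².
α = τ/I = 20.0/1.854 = 10.79 rad/s².
ω = ω₀ + αt = 0 + (10.79)(20.3) = 219.0 rad/s.

ω ≈ 219 rad/s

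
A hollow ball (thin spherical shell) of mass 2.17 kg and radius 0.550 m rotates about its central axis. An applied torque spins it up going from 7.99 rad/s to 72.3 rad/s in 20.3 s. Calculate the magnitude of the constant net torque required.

τ ≈ 1.39 N·m

I = (2/3)MR² = (2/3)(2.17)(0.550)² = 0.4376 kg·m².
α = Δω/Δt = (72.3 − 7.99)/20.3 = 3.168 rad/s².
τ = Iα = (0.4376)(3.168) = 1.386 N·m.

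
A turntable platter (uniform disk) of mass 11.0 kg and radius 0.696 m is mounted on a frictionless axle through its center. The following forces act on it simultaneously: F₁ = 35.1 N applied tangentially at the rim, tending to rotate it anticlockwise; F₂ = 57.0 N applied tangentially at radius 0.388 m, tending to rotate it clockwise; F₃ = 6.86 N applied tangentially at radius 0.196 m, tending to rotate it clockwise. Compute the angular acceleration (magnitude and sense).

I = ½MR² = (1/2)(11.0)(0.696)² = 2.664 kg·m².
Taking anticlockwise as positive: τ₁ = +(35.1)(0.696) = +24.43 N·m; τ₂ = −(57.0)(0.388) = −22.12 N·m; τ₃ = −(6.86)(0.196) = −1.345 N·m.
Net torque τ = 0.9690 N·m.
α = τ/I = 0.9690/2.664 = 0.3637 rad/s².

α ≈ 0.364 rad/s², anticlockwise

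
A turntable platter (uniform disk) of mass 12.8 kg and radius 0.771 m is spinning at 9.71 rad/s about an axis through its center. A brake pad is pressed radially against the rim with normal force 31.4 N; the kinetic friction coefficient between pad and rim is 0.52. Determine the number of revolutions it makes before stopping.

I = ½MR² = (1/2)(12.8)(0.771)² = 3.804 kg·m².
Friction force f = μN = (0.52)(31.4) = 16.33 N at the rim; torque magnitude τ = fR = 12.59 N·m, opposing ω.
|α| = τ/I = 12.59/3.804 = 3.309 rad/s² (deceleration).
ω² = ω₀² − 2|α|θ with ω = 0 ⇒ θ = ω₀²/(2|α|) = 14.25 rad = 2.267 rev.

≈ 2.27 revolutions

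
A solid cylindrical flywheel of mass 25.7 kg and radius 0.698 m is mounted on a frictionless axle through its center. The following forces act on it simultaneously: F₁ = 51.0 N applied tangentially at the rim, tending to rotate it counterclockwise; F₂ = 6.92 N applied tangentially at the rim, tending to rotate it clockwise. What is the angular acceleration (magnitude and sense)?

α ≈ 4.91 rad/s², counterclockwise

I = ½MR² = (1/2)(25.7)(0.698)² = 6.261 kg·m².
Taking counterclockwise as positive: τ₁ = +(51.0)(0.698) = +35.60 N·m; τ₂ = −(6.92)(0.698) = −4.830 N·m.
Net torque τ = 30.77 N·m.
α = τ/I = 30.77/6.261 = 4.915 rad/s².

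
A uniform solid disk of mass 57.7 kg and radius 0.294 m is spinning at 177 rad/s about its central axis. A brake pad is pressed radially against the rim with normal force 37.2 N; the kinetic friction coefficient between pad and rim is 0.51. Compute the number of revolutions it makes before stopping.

≈ 1110 revolutions

I = ½MR² = (1/2)(57.7)(0.294)² = 2.494 kg·m².
Friction force f = μN = (0.51)(37.2) = 18.97 N at the rim; torque magnitude τ = fR = 5.578 N·m, opposing ω.
|α| = τ/I = 5.578/2.494 = 2.237 rad/s² (deceleration).
ω² = ω₀² − 2|α|θ with ω = 0 ⇒ θ = ω₀²/(2|α|) = 7003 rad = 1115 rev.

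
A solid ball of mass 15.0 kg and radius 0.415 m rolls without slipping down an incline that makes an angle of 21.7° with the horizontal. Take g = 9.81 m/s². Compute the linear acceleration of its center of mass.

Translation along the incline: Mg sinθ − f = Ma.
Rotation about the center: fR = Iα with I = (2/5)MR². No-slip gives a = αR, so f = (I/R²)a = (2/5)M a.
Substituting: Mg sinθ = (1 + 0.4000)Ma, so a = g sinθ/(1 + 0.4000) = (9.81) sin 21.7° / 1.400 = 2.591 m/s².

a ≈ 2.59 m/s²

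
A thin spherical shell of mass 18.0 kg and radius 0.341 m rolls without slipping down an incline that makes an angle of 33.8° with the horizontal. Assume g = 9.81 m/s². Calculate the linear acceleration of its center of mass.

a ≈ 3.27 m/s²

Translation along the incline: Mg sinθ − f = Ma.
Rotation about the center: fR = Iα with I = (2/3)MR². No-slip gives a = αR, so f = (I/R²)a = (2/3)M a.
Substituting: Mg sinθ = (1 + 0.6667)Ma, so a = g sinθ/(1 + 0.6667) = (9.81) sin 33.8° / 1.667 = 3.274 m/s².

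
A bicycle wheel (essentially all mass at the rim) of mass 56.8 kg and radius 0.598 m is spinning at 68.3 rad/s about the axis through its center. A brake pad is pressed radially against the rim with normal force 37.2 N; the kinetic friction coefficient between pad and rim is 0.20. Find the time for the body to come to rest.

t ≈ 312 s

I = MR² = (56.8)(0.598)² = 20.31 kg·m².
Friction force f = μN = (0.20)(37.2) = 7.440 N at the rim; torque magnitude τ = fR = 4.449 N·m, opposing ω.
|α| = τ/I = 4.449/20.31 = 0.2190 rad/s² (deceleration).
0 = ω₀ − |α|t ⇒ t = ω₀/|α| = 68.3/0.2190 = 311.8 s.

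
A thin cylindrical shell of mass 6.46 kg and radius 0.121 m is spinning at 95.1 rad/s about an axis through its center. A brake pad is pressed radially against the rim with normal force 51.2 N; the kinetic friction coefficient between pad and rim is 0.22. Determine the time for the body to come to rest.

t ≈ 6.60 s

I = MR² = (6.46)(0.121)² = 0.09458 kg·m².
Friction force f = μN = (0.22)(51.2) = 11.26 N at the rim; torque magnitude τ = fR = 1.363 N·m, opposing ω.
|α| = τ/I = 1.363/0.09458 = 14.41 rad/s² (deceleration).
0 = ω₀ − |α|t ⇒ t = ω₀/|α| = 95.1/14.41 = 6.599 s.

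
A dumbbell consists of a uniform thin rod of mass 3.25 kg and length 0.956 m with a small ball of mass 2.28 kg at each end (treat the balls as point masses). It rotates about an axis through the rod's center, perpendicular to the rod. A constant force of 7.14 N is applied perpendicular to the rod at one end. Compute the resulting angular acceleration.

α ≈ 2.65 rad/s²

I_rod = (1/12)ML² = (1/12)(3.25)(0.956)² = 0.2475 kg·m².
I_balls = 2·m·(L/2)² = 2(2.28)(0.4780)² = 1.042 kg·m².
Total I = 1.289 kg·m².
τ = F·(L/2) = (7.14)(0.478) = 3.413 N·m.
α = τ/I = 3.413/1.289 = 2.647 rad/s².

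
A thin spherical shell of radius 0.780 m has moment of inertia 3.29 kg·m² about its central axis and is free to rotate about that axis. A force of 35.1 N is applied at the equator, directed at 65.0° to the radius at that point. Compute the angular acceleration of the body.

α ≈ 7.54 rad/s²

Only the tangential component produces torque: τ = F R sinθ = (35.1)(0.780) sin 65.0° = 24.81 N·m.
Newton's second law for rotation, τ = Iα, gives α = τ/I = 24.81/3.290 = 7.542 rad/s².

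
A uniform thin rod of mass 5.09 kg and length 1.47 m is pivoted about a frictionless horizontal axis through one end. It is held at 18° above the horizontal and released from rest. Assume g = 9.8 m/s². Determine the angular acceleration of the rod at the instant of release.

α ≈ 9.51 rad/s²

About the pivot, I = (1/3)ML² = (1/3)(5.09)(1.47)² = 3.666 kg·m².
The weight acts at the center, a distance L/2 = 0.7350 m from the pivot; τ = Mg(L/2) cos 18° = 34.87 N·m.
α = τ/I = 34.87/3.666 = 9.511 rad/s².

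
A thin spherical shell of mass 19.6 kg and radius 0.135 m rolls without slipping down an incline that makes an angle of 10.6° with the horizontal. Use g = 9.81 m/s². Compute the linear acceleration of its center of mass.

Translation along the incline: Mg sinθ − f = Ma.
Rotation about the center: fR = Iα with I = (2/3)MR². No-slip gives a = αR, so f = (I/R²)a = (2/3)M a.
Substituting: Mg sinθ = (1 + 0.6667)Ma, so a = g sinθ/(1 + 0.6667) = (9.81) sin 10.6° / 1.667 = 1.083 m/s².

a ≈ 1.08 m/s²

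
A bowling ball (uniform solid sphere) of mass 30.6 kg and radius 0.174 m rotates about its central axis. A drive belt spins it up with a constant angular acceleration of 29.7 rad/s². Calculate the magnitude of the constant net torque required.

τ ≈ 11.0 N·m

I = (2/5)MR² = (2/5)(30.6)(0.174)² = 0.3706 kg·m².
τ = Iα = (0.3706)(29.70) = 11.01 N·m.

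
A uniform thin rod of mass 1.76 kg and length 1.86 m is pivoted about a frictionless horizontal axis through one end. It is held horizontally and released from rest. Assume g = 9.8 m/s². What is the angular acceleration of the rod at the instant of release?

α ≈ 7.90 rad/s²

About the pivot, I = (1/3)ML² = (1/3)(1.76)(1.86)² = 2.030 kg·m².
The weight acts at the center, a distance L/2 = 0.9300 m from the pivot; τ = Mg(L/2) = 16.04 N·m.
α = τ/I = 16.04/2.030 = 7.903 rad/s².
(Equivalently α = (3g/(2L)) = 7.903 rad/s².)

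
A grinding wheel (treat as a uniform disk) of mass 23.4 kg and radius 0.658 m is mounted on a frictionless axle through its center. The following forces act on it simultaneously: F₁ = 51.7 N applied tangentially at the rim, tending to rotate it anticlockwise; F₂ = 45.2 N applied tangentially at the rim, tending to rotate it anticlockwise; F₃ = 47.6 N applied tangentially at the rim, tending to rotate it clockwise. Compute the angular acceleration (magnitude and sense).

I = ½MR² = (1/2)(23.4)(0.658)² = 5.066 kg·m².
Taking anticlockwise as positive: τ₁ = +(51.7)(0.658) = +34.02 N·m; τ₂ = +(45.2)(0.658) = +29.74 N·m; τ₃ = −(47.6)(0.658) = −31.32 N·m.
Net torque τ = 32.44 N·m.
α = τ/I = 32.44/5.066 = 6.404 rad/s².

α ≈ 6.40 rad/s², anticlockwise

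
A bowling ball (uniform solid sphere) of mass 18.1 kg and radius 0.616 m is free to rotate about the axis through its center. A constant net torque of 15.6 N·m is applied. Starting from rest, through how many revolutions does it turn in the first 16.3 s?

≈ 120 revolutions

I = (2/5)MR² = (2/5)(18.1)(0.616)² = 2.747 kg·m².
α = τ/I = 15.6/2.747 = 5.678 rad/s².
θ = ½αt² = ½(5.678)(16.3)² = 754.3 rad.
Revolutions = θ/(2π) = 120.1.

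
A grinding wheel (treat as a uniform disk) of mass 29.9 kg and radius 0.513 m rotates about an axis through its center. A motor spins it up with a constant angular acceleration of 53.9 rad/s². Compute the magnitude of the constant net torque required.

τ ≈ 212 N·m

I = ½MR² = (1/2)(29.9)(0.513)² = 3.934 kg·m².
τ = Iα = (3.934)(53.90) = 212.1 N·m.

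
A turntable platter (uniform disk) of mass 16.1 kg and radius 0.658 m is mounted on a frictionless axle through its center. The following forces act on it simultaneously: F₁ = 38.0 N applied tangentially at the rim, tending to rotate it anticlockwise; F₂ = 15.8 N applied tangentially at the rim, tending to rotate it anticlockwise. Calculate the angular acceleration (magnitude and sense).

α ≈ 10.2 rad/s², anticlockwise

I = ½MR² = (1/2)(16.1)(0.658)² = 3.485 kg·m².
Taking anticlockwise as positive: τ₁ = +(38.0)(0.658) = +25.00 N·m; τ₂ = +(15.8)(0.658) = +10.40 N·m.
Net torque τ = 35.40 N·m.
α = τ/I = 35.40/3.485 = 10.16 rad/s².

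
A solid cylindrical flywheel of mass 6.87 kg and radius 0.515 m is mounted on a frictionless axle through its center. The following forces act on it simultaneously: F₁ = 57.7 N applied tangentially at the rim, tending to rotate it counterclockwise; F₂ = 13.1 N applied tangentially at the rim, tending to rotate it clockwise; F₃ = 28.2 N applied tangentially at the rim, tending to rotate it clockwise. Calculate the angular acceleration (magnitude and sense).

α ≈ 9.27 rad/s², counterclockwise

I = ½MR² = (1/2)(6.87)(0.515)² = 0.9110 kg·m².
Taking counterclockwise as positive: τ₁ = +(57.7)(0.515) = +29.72 N·m; τ₂ = −(13.1)(0.515) = −6.747 N·m; τ₃ = −(28.2)(0.515) = −14.52 N·m.
Net torque τ = 8.446 N·m.
α = τ/I = 8.446/0.9110 = 9.271 rad/s².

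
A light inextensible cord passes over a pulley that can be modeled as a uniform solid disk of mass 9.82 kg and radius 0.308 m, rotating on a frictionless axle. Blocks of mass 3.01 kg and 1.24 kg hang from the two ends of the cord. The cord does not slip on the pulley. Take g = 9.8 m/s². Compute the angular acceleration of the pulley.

α ≈ 6.15 rad/s²

I = ½MR² = (1/2)(9.82)(0.308)² = 0.4658 kg·m².
Heavier block: m₁g − T₁ = m₁a. Lighter block: T₂ − m₂g = m₂a.
Pulley: (T₁ − T₂)R = Iα = I(a/R), so T₁ − T₂ = (I/R²)a = (1/2)M_p a = 4.910·a.
Adding the three: (m₁ − m₂)g = (m₁ + m₂ + 4.910)a, so a = (3.01 − 1.24)(9.8)/(3.01 + 1.24 + 4.910) = 1.894 m/s².
α = a/R = 1.894/0.308 = 6.148 rad/s².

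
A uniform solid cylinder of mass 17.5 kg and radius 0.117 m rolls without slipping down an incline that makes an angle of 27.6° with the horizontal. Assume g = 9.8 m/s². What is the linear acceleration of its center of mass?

Translation along the incline: Mg sinθ − f = Ma.
Rotation about the center: fR = Iα with I = ½MR². No-slip gives a = αR, so f = (I/R²)a = (1/2)M a.
Substituting: Mg sinθ = (1 + 0.5000)Ma, so a = g sinθ/(1 + 0.5000) = (9.8) sin 27.6° / 1.500 = 3.027 m/s².

a ≈ 3.03 m/s²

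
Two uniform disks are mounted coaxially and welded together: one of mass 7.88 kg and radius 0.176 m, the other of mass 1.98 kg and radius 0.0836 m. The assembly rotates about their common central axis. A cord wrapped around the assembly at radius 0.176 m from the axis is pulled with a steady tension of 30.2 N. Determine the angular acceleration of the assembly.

α ≈ 41.2 rad/s²

I = ½M₁R₁² + ½M₂R₂² = ½(7.88)(0.176)² + ½(1.98)(0.0836)² = 0.1290 kg·m².
τ = F r = (30.2)(0.176) = 5.315 N·m.
α = τ/I = 5.315/0.1290 = 41.21 rad/s².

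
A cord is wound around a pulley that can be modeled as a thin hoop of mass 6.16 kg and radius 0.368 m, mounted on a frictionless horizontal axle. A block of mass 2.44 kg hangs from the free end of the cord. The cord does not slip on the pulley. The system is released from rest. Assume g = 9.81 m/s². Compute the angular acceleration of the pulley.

α ≈ 7.56 rad/s²

I = MR² = (6.16)(0.368)² = 0.8342 kg·m².
Block: mg − T = ma. Pulley: TR = Iα. No-slip: a = αR, so T = (I/R²)a = 6.160·a.
Then mg = (m + 6.160)a, so a = (2.44)(9.81)/(2.44 + 6.160) = 2.783 m/s².
α = a/R = 2.783/0.368 = 7.563 rad/s².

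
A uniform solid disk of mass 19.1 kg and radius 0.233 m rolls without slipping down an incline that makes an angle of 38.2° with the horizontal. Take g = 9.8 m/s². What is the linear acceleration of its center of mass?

a ≈ 4.04 m/s²

Translation along the incline: Mg sinθ − f = Ma.
Rotation about the center: fR = Iα with I = ½MR². No-slip gives a = αR, so f = (I/R²)a = (1/2)M a.
Substituting: Mg sinθ = (1 + 0.5000)Ma, so a = g sinθ/(1 + 0.5000) = (9.8) sin 38.2° / 1.500 = 4.040 m/s².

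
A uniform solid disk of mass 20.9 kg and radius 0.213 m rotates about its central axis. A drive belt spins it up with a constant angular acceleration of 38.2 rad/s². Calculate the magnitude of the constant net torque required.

I = ½MR² = (1/2)(20.9)(0.213)² = 0.4741 kg·m².
τ = Iα = (0.4741)(38.20) = 18.11 N·m.

τ ≈ 18.1 N·m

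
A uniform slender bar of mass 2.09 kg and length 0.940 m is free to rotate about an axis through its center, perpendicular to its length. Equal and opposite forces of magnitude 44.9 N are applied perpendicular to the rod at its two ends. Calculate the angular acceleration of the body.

I = (1/12)ML² = (1/12)(2.09)(0.940)² = 0.1539 kg·m².
The couple gives τ = F·(L/2) + F·(L/2) = F L = (44.9)(0.940) = 42.21 N·m.
From τ = Iα: α = 42.21/0.1539 = 274.3 rad/s².

α ≈ 274 rad/s²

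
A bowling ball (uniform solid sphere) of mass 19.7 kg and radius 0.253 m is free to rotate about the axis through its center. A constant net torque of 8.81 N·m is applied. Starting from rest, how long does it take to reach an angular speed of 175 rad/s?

I = (2/5)MR² = (2/5)(19.7)(0.253)² = 0.5044 kg·m².
α = τ/I = 8.81/0.5044 = 17.47 rad/s².
ω = αt ⇒ t = ω/α = 175/17.47 = 10.02 s.

t ≈ 10.0 s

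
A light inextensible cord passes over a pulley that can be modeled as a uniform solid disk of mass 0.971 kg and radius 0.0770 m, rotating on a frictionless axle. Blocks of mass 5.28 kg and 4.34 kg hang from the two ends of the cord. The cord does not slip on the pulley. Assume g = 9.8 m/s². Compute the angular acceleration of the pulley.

α ≈ 11.8 rad/s²

I = ½MR² = (1/2)(0.971)(0.0770)² = 0.002879 kg·m².
Heavier block: m₁g − T₁ = m₁a. Lighter block: T₂ − m₂g = m₂a.
Pulley: (T₁ − T₂)R = Iα = I(a/R), so T₁ − T₂ = (I/R²)a = (1/2)M_p a = 0.4855·a.
Adding the three: (m₁ − m₂)g = (m₁ + m₂ + 0.4855)a, so a = (5.28 − 4.34)(9.8)/(5.28 + 4.34 + 0.4855) = 0.9116 m/s².
α = a/R = 0.9116/0.0770 = 11.84 rad/s².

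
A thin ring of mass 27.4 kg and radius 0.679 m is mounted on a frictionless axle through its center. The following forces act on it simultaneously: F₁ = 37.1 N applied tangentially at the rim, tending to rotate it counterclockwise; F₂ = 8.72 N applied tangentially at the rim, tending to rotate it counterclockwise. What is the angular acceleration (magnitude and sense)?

α ≈ 2.46 rad/s², counterclockwise

I = MR² = (27.4)(0.679)² = 12.63 kg·m².
Taking counterclockwise as positive: τ₁ = +(37.1)(0.679) = +25.19 N·m; τ₂ = +(8.72)(0.679) = +5.921 N·m.
Net torque τ = 31.11 N·m.
α = τ/I = 31.11/12.63 = 2.463 rad/s².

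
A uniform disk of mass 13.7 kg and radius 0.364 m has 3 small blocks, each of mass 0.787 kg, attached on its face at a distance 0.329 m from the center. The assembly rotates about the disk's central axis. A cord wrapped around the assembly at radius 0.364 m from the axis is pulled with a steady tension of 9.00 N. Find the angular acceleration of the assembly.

I_disk = ½MR² = ½(13.7)(0.364)² = 0.9076 kg·m².
I_blocks = 3·m·r² = 3(0.787)(0.329)² = 0.2556 kg·m².
Total I = 1.163 kg·m².
τ = F r = (9.00)(0.364) = 3.276 N·m.
α = τ/I = 3.276/1.163 = 2.816 rad/s².

α ≈ 2.82 rad/s²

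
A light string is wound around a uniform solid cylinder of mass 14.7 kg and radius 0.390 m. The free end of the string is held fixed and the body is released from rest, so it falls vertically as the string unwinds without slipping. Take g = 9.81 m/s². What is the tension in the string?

T ≈ 48.1 N

Translation: Mg − T = Ma. Rotation about the center: TR = Iα with I = ½MR².
With a = αR: T = (I/R²)a = (1/2)M a, so Mg = (1 + 0.5000)Ma.
a = g/(1 + 0.5000) = 9.81/1.500 = 6.540 m/s².
T = 0.5000·M·a = (0.5000)(14.7)(6.540) = 48.07 N.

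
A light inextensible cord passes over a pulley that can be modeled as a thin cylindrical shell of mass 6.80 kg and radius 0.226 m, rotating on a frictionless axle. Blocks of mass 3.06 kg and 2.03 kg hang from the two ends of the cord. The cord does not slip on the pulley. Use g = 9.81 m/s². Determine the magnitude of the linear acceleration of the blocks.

I = MR² = (6.80)(0.226)² = 0.3473 kg·m².
Heavier block: m₁g − T₁ = m₁a. Lighter block: T₂ − m₂g = m₂a.
Pulley: (T₁ − T₂)R = Iα = I(a/R), so T₁ − T₂ = (I/R²)a = 1·M_p a = 6.800·a.
Adding the three: (m₁ − m₂)g = (m₁ + m₂ + 6.800)a, so a = (3.06 − 2.03)(9.81)/(3.06 + 2.03 + 6.800) = 0.8498 m/s².

a ≈ 0.850 m/s²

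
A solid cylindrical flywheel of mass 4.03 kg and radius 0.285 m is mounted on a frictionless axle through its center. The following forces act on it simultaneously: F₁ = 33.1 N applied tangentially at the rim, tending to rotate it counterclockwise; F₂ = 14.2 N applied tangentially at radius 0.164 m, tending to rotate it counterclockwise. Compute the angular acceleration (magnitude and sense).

I = ½MR² = (1/2)(4.03)(0.285)² = 0.1637 kg·m².
Taking counterclockwise as positive: τ₁ = +(33.1)(0.285) = +9.434 N·m; τ₂ = +(14.2)(0.164) = +2.329 N·m.
Net torque τ = 11.76 N·m.
α = τ/I = 11.76/0.1637 = 71.87 rad/s².

α ≈ 71.9 rad/s², counterclockwise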